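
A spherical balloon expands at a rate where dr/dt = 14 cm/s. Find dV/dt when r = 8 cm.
3584π cm³/s

V = (4/3)πr³
dV/dt = dV/dr · dr/dt = 4πr² · 14
At r = 8: dV/dt = 3584π cm³/s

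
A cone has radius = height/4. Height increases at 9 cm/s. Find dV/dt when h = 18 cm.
729π/4 cm³/s

V = (1/3)π(h/4)²h = πh³/48
dV/dt = πh²/16 · 9
At h = 18: dV/dt = 729π/4 cm³/s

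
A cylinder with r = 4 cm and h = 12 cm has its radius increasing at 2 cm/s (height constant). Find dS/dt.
80π cm²/s

S = 2πrh + 2πr² (lateral + bases)
dS/dt = (2πh + 4πr)·dr/dt = (2π·12 + 4π·4)·2
= 80π cm²/s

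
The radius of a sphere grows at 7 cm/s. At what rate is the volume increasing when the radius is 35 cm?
34300π cm³/s

V = (4/3)πr³
dV/dt = dV/dr · dr/dt = 4πr² · 7
At r = 35: dV/dt = 34300π cm³/s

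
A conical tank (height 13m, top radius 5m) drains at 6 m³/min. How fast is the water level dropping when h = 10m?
507/(1250π) ≈ 0.1291 m/min

r/h = 5/13, so r = (5/13)h
V = (1/3)πr²h = (1/3)π((5/13)h)²h = (25/507)πh³
dV/dh = (25/169)πh²
dh/dt = (dV/dt)/(dV/dh) = -6/((25/169)π·10²) = -507/(1250π) m/min
The level is dropping at 507/(1250π) ≈ 0.1291 m/min.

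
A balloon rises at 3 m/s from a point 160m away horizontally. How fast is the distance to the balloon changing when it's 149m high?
447√47801/47801 ≈ 2.045 m/s

z² = 160² + y²
z = √(160² + 149²) = √47801
dz/dt = y/z · dy/dt = 149/√47801 · 3 = 447√47801/47801 ≈ 2.045 m/s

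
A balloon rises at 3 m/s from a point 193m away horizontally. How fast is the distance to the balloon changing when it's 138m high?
414√56293/56293 ≈ 1.745 m/s

z² = 193² + y²
z = √(193² + 138²) = √56293
dz/dt = y/z · dy/dt = 138/√56293 · 3 = 414√56293/56293 ≈ 1.745 m/s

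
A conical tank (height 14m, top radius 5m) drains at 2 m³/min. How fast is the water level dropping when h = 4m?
49/(50π) ≈ 0.3119 m/min

r/h = 5/14, so r = (5/14)h
V = (1/3)πr²h = (1/3)π((5/14)h)²h = (25/588)πh³
dV/dh = (25/196)πh²
dh/dt = (dV/dt)/(dV/dh) = -2/((25/196)π·4²) = -49/(50π) m/min
The level is dropping at 49/(50π) ≈ 0.3119 m/min.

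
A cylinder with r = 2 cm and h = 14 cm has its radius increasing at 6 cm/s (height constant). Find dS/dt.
216π cm²/s

S = 2πrh + 2πr² (lateral + bases)
dS/dt = (2πh + 4πr)·dr/dt = (2π·14 + 4π·2)·6
= 216π cm²/s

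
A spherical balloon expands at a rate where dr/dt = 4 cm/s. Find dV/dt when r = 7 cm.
784π cm³/s

V = (4/3)πr³
dV/dt = dV/dr · dr/dt = 4πr² · 4
At r = 7: dV/dt = 784π cm³/s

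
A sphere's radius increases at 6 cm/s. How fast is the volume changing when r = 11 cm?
2904π cm³/s

V = (4/3)πr³
dV/dt = dV/dr · dr/dt = 4πr² · 6
At r = 11: dV/dt = 2904π cm³/s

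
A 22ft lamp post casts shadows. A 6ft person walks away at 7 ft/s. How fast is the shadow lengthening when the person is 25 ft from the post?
21/8 ft/s

By similar triangles: 22/(x+s) = 6/s
Solving: s = 6x/16
ds/dt = 6/16 · dx/dt = 3/8 · 7 = 21/8 ft/s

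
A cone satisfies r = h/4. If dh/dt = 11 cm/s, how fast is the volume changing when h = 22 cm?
1331π/4 cm³/s

V = (1/3)π(h/4)²h = πh³/48
dV/dt = πh²/16 · 11
At h = 22: dV/dt = 1331π/4 cm³/s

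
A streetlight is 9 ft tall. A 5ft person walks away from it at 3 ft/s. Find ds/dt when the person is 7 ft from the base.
15/4 ft/s

By similar triangles: 9/(x+s) = 5/s
Solving: s = 5x/4
ds/dt = 5/4 · dx/dt = 5/4 · 3 = 15/4 ft/s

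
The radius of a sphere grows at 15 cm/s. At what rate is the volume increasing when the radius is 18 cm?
19440π cm³/s

V = (4/3)πr³
dV/dt = dV/dr · dr/dt = 4πr² · 15
At r = 18: dV/dt = 19440π cm³/s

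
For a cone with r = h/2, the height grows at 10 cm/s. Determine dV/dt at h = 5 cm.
125π/2 cm³/s

V = (1/3)π(h/2)²h = πh³/12
dV/dt = πh²/4 · 10
At h = 5: dV/dt = 125π/2 cm³/s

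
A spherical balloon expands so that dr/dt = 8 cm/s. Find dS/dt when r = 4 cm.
256π cm²/s

S = 4πr²
dS/dt = dS/dr · dr/dt = 8πr · 8
At r = 4: dS/dt = 256π cm²/s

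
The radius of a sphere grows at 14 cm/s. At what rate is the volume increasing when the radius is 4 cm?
896π cm³/s

V = (4/3)πr³
dV/dt = dV/dr · dr/dt = 4πr² · 14
At r = 4: dV/dt = 896π cm³/s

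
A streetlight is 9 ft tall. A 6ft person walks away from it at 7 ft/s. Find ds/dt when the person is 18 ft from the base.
14 ft/s

By similar triangles: 9/(x+s) = 6/s
Solving: s = 6x/3
ds/dt = 6/3 · dx/dt = 2 · 7 = 14 ft/s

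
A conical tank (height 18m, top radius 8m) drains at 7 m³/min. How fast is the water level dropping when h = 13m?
567/(2704π) ≈ 0.06675 m/min

r/h = 8/18, so r = (4/9)h
V = (1/3)πr²h = (1/3)π((4/9)h)²h = (16/243)πh³
dV/dh = (16/81)πh²
dh/dt = (dV/dt)/(dV/dh) = -7/((16/81)π·13²) = -567/(2704π) m/min
The level is dropping at 567/(2704π) ≈ 0.06675 m/min.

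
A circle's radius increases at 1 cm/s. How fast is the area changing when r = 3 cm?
6π cm²/s

A = πr²
dA/dt = 2πr · dr/dt = 2π(3)(1) = 6π cm²/s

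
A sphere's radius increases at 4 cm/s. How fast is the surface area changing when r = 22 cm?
704π cm²/s

S = 4πr²
dS/dt = dS/dr · dr/dt = 8πr · 4
At r = 22: dS/dt = 704π cm²/s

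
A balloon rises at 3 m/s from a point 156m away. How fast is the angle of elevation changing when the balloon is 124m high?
0.011785 rad/s

tan(θ) = y/156
sec²(θ) · dθ/dt = (1/156) · dy/dt
dθ/dt = cos²(θ)/156 · 3 = 156/(156² + 124²) · 3
dθ/dt = 0.011785 rad/s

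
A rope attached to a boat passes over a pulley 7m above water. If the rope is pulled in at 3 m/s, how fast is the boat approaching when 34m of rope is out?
34√123/123 ≈ 3.066 m/s

rope² = x² + 7²
x = √(34² - 7²) = 3√123
dx/dt = (rope/x) · d(rope)/dt = (34/(3√123)) · (-3) = -34√123/123 m/s
The boat approaches at 34√123/123 ≈ 3.066 m/s.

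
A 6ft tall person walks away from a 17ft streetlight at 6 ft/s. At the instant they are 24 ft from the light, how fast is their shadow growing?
36/11 ft/s

By similar triangles: 17/(x+s) = 6/s
Solving: s = 6x/11
ds/dt = 6/11 · dx/dt = 6/11 · 6 = 36/11 ft/s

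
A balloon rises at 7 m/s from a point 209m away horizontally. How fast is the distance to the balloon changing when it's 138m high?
966√2509/12545 ≈ 3.857 m/s

z² = 209² + y²
z = √(209² + 138²) = 5√2509
dz/dt = y/z · dy/dt = 138/(5√2509) · 7 = 966√2509/12545 ≈ 3.857 m/s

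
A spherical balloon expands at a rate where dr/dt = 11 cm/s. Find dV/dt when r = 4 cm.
704π cm³/s

V = (4/3)πr³
dV/dt = dV/dr · dr/dt = 4πr² · 11
At r = 4: dV/dt = 704π cm³/s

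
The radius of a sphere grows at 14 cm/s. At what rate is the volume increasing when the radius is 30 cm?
50400π cm³/s

V = (4/3)πr³
dV/dt = dV/dr · dr/dt = 4πr² · 14
At r = 30: dV/dt = 50400π cm³/s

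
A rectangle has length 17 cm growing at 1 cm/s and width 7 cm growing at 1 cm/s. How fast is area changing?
24 cm²/s

A = lw
dA/dt = w·dl/dt + l·dw/dt = 7·1 + 17·1 = 24 cm²/s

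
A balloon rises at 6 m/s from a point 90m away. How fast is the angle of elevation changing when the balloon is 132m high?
0.021157 rad/s

tan(θ) = y/90
sec²(θ) · dθ/dt = (1/90) · dy/dt
dθ/dt = cos²(θ)/90 · 6 = 90/(90² + 132²) · 6
dθ/dt = 0.021157 rad/s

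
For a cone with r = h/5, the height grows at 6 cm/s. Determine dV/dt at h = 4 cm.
96π/25 cm³/s

V = (1/3)π(h/5)²h = πh³/75
dV/dt = πh²/25 · 6
At h = 4: dV/dt = 96π/25 cm³/s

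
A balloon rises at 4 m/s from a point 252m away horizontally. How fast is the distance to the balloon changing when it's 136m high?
136√205/1025 ≈ 1.9 m/s

z² = 252² + y²
z = √(252² + 136²) = 20√205
dz/dt = y/z · dy/dt = 136/(20√205) · 4 = 136√205/1025 ≈ 1.9 m/s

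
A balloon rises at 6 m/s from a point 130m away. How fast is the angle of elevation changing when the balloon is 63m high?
0.037376 rad/s

tan(θ) = y/130
sec²(θ) · dθ/dt = (1/130) · dy/dt
dθ/dt = cos²(θ)/130 · 6 = 130/(130² + 63²) · 6
dθ/dt = 0.037376 rad/s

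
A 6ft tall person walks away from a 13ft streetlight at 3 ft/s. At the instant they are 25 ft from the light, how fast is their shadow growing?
18/7 ft/s

By similar triangles: 13/(x+s) = 6/s
Solving: s = 6x/7
ds/dt = 6/7 · dx/dt = 6/7 · 3 = 18/7 ft/s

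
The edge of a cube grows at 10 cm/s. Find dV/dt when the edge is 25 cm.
18750 cm³/s

V = s³
dV/dt = 3s² · ds/dt = 3·25²·10 = 18750 cm³/s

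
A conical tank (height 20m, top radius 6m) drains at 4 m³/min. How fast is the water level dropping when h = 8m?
25/(36π) ≈ 0.221 m/min

r/h = 6/20, so r = (3/10)h
V = (1/3)πr²h = (1/3)π((3/10)h)²h = (3/100)πh³
dV/dh = (9/100)πh²
dh/dt = (dV/dt)/(dV/dh) = -4/((9/100)π·8²) = -25/(36π) m/min
The level is dropping at 25/(36π) ≈ 0.221 m/min.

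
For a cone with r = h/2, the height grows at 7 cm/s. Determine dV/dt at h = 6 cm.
63π cm³/s

V = (1/3)π(h/2)²h = πh³/12
dV/dt = πh²/4 · 7
At h = 6: dV/dt = 63π cm³/s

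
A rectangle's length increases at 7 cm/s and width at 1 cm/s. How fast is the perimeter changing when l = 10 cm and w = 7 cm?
16 cm/s

P = 2(l + w)
dP/dt = 2(dl/dt + dw/dt) = 2(7 + 1) = 16 cm/s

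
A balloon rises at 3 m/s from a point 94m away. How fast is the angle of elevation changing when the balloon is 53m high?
0.024216 rad/s

tan(θ) = y/94
sec²(θ) · dθ/dt = (1/94) · dy/dt
dθ/dt = cos²(θ)/94 · 3 = 94/(94² + 53²) · 3
dθ/dt = 0.024216 rad/s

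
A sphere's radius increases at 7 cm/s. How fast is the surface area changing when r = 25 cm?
1400π cm²/s

S = 4πr²
dS/dt = dS/dr · dr/dt = 8πr · 7
At r = 25: dS/dt = 1400π cm²/s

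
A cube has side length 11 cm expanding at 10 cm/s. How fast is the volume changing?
3630 cm³/s

V = s³
dV/dt = 3s² · ds/dt = 3·11²·10 = 3630 cm³/s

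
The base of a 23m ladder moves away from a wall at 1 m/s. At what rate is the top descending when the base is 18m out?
18√205/205 ≈ 1.257 m/s

x² + y² = 23²
2x·dx/dt + 2y·dy/dt = 0
dy/dt = -x/y · dx/dt = -18/√205 · 1 = -18√205/205 m/s
The top is descending at 18√205/205 ≈ 1.257 m/s.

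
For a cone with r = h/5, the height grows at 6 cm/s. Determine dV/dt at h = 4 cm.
96π/25 cm³/s

V = (1/3)π(h/5)²h = πh³/75
dV/dt = πh²/25 · 6
At h = 4: dV/dt = 96π/25 cm³/s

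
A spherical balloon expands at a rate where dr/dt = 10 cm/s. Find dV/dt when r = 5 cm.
1000π cm³/s

V = (4/3)πr³
dV/dt = dV/dr · dr/dt = 4πr² · 10
At r = 5: dV/dt = 1000π cm³/s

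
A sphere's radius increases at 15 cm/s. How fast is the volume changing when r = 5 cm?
1500π cm³/s

V = (4/3)πr³
dV/dt = dV/dr · dr/dt = 4πr² · 15
At r = 5: dV/dt = 1500π cm³/s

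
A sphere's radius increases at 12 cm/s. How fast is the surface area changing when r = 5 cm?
480π cm²/s

S = 4πr²
dS/dt = dS/dr · dr/dt = 8πr · 12
At r = 5: dS/dt = 480π cm²/s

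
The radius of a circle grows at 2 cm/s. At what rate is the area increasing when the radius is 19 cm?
76π cm²/s

A = πr²
dA/dt = 2πr · dr/dt = 2π(19)(2) = 76π cm²/s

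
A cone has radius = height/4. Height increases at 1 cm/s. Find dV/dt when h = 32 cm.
64π cm³/s

V = (1/3)π(h/4)²h = πh³/48
dV/dt = πh²/16 · 1
At h = 32: dV/dt = 64π cm³/s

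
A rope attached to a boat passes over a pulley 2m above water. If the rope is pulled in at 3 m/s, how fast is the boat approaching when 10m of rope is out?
5√6/4 ≈ 3.062 m/s

rope² = x² + 2²
x = √(10² - 2²) = 4√6
dx/dt = (rope/x) · d(rope)/dt = (10/(4√6)) · (-3) = -5√6/4 m/s
The boat approaches at 5√6/4 ≈ 3.062 m/s.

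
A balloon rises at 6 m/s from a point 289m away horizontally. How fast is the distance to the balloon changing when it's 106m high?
636√94757/94757 ≈ 2.066 m/s

z² = 289² + y²
z = √(289² + 106²) = √94757
dz/dt = y/z · dy/dt = 106/√94757 · 6 = 636√94757/94757 ≈ 2.066 m/s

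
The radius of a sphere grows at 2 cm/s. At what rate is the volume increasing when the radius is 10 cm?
800π cm³/s

V = (4/3)πr³
dV/dt = dV/dr · dr/dt = 4πr² · 2
At r = 10: dV/dt = 800π cm³/s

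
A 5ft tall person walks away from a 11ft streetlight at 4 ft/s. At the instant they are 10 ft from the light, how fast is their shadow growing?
10/3 ft/s

By similar triangles: 11/(x+s) = 5/s
Solving: s = 5x/6
ds/dt = 5/6 · dx/dt = 5/6 · 4 = 10/3 ft/s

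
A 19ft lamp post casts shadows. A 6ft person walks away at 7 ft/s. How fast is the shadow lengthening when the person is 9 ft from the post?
42/13 ft/s

By similar triangles: 19/(x+s) = 6/s
Solving: s = 6x/13
ds/dt = 6/13 · dx/dt = 6/13 · 7 = 42/13 ft/s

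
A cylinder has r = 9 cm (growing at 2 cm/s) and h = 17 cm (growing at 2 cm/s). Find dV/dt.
774π cm³/s

V = πr²h
dV/dt = 2πrh·dr/dt + πr²·dh/dt
= 2π(9)(17)(2) + π(9)²(2)
= 774π cm³/s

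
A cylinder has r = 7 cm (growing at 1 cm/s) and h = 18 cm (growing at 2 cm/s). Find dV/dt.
350π cm³/s

V = πr²h
dV/dt = 2πrh·dr/dt + πr²·dh/dt
= 2π(7)(18)(1) + π(7)²(2)
= 350π cm³/s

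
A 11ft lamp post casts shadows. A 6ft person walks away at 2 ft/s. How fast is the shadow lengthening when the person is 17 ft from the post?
12/5 ft/s

By similar triangles: 11/(x+s) = 6/s
Solving: s = 6x/5
ds/dt = 6/5 · dx/dt = 6/5 · 2 = 12/5 ft/s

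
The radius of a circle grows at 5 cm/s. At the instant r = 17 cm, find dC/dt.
10π cm/s

C = 2πr
dC/dt = 2π · dr/dt = 2π · 5 = 10π cm/s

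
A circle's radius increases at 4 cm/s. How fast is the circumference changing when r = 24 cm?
8π cm/s

C = 2πr
dC/dt = 2π · dr/dt = 2π · 4 = 8π cm/s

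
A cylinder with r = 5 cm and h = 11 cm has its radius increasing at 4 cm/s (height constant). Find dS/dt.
168π cm²/s

S = 2πrh + 2πr² (lateral + bases)
dS/dt = (2πh + 4πr)·dr/dt = (2π·11 + 4π·5)·4
= 168π cm²/s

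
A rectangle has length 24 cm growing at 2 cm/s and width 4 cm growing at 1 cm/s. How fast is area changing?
32 cm²/s

A = lw
dA/dt = w·dl/dt + l·dw/dt = 4·2 + 24·1 = 32 cm²/s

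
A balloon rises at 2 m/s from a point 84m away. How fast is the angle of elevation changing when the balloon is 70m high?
0.014052 rad/s

tan(θ) = y/84
sec²(θ) · dθ/dt = (1/84) · dy/dt
dθ/dt = cos²(θ)/84 · 2 = 84/(84² + 70²) · 2
dθ/dt = 0.014052 rad/s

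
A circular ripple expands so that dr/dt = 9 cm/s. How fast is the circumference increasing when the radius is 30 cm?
18π cm/s

C = 2πr
dC/dt = 2π · dr/dt = 2π · 9 = 18π cm/s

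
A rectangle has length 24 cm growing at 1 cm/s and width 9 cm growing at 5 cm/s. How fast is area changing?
129 cm²/s

A = lw
dA/dt = w·dl/dt + l·dw/dt = 9·1 + 24·5 = 129 cm²/s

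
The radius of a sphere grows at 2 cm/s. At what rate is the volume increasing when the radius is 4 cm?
128π cm³/s

V = (4/3)πr³
dV/dt = dV/dr · dr/dt = 4πr² · 2
At r = 4: dV/dt = 128π cm³/s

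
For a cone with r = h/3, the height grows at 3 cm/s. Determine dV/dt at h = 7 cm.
49π/3 cm³/s

V = (1/3)π(h/3)²h = πh³/27
dV/dt = πh²/9 · 3
At h = 7: dV/dt = 49π/3 cm³/s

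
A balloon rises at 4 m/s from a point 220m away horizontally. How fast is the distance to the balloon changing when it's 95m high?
76√2297/2297 ≈ 1.586 m/s

z² = 220² + y²
z = √(220² + 95²) = 5√2297
dz/dt = y/z · dy/dt = 95/(5√2297) · 4 = 76√2297/2297 ≈ 1.586 m/s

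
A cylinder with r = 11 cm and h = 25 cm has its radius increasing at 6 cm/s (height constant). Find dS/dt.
564π cm²/s

S = 2πrh + 2πr² (lateral + bases)
dS/dt = (2πh + 4πr)·dr/dt = (2π·25 + 4π·11)·6
= 564π cm²/s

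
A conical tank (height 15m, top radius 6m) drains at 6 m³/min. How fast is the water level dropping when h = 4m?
75/(32π) ≈ 0.746 m/min

r/h = 6/15, so r = (2/5)h
V = (1/3)πr²h = (1/3)π((2/5)h)²h = (4/75)πh³
dV/dh = (4/25)πh²
dh/dt = (dV/dt)/(dV/dh) = -6/((4/25)π·4²) = -75/(32π) m/min
The level is dropping at 75/(32π) ≈ 0.746 m/min.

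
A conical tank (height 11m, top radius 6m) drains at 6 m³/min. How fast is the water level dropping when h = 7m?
121/(294π) ≈ 0.131 m/min

r/h = 6/11, so r = (6/11)h
V = (1/3)πr²h = (1/3)π((6/11)h)²h = (12/121)πh³
dV/dh = (36/121)πh²
dh/dt = (dV/dt)/(dV/dh) = -6/((36/121)π·7²) = -121/(294π) m/min
The level is dropping at 121/(294π) ≈ 0.131 m/min.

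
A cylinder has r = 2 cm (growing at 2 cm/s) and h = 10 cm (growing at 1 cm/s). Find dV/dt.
84π cm³/s

V = πr²h
dV/dt = 2πrh·dr/dt + πr²·dh/dt
= 2π(2)(10)(2) + π(2)²(1)
= 84π cm³/s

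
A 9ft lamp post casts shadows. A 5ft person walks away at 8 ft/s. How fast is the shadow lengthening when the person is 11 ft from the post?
10 ft/s

By similar triangles: 9/(x+s) = 5/s
Solving: s = 5x/4
ds/dt = 5/4 · dx/dt = 5/4 · 8 = 10 ft/s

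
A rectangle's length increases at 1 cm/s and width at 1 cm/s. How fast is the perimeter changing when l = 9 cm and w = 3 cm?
4 cm/s

P = 2(l + w)
dP/dt = 2(dl/dt + dw/dt) = 2(1 + 1) = 4 cm/s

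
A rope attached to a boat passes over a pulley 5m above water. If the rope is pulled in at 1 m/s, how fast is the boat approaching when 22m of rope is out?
22√51/153 ≈ 1.027 m/s

rope² = x² + 5²
x = √(22² - 5²) = 3√51
dx/dt = (rope/x) · d(rope)/dt = (22/(3√51)) · (-1) = -22√51/153 m/s
The boat approaches at 22√51/153 ≈ 1.027 m/s.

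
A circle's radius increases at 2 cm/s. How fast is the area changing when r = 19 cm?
76π cm²/s

A = πr²
dA/dt = 2πr · dr/dt = 2π(19)(2) = 76π cm²/s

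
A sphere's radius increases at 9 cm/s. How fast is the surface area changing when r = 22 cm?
1584π cm²/s

S = 4πr²
dS/dt = dS/dr · dr/dt = 8πr · 9
At r = 22: dS/dt = 1584π cm²/s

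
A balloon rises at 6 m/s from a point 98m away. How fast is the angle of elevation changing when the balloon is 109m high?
0.027368 rad/s

tan(θ) = y/98
sec²(θ) · dθ/dt = (1/98) · dy/dt
dθ/dt = cos²(θ)/98 · 6 = 98/(98² + 109²) · 6
dθ/dt = 0.027368 rad/s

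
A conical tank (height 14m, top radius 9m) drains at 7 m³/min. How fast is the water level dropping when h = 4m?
343/(324π) ≈ 0.337 m/min

r/h = 9/14, so r = (9/14)h
V = (1/3)πr²h = (1/3)π((9/14)h)²h = (27/196)πh³
dV/dh = (81/196)πh²
dh/dt = (dV/dt)/(dV/dh) = -7/((81/196)π·4²) = -343/(324π) m/min
The level is dropping at 343/(324π) ≈ 0.337 m/min.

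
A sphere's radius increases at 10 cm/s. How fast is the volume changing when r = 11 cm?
4840π cm³/s

V = (4/3)πr³
dV/dt = dV/dr · dr/dt = 4πr² · 10
At r = 11: dV/dt = 4840π cm³/s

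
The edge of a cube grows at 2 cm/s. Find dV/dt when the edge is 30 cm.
5400 cm³/s

V = s³
dV/dt = 3s² · ds/dt = 3·30²·2 = 5400 cm³/s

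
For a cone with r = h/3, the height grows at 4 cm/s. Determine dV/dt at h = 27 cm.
324π cm³/s

V = (1/3)π(h/3)²h = πh³/27
dV/dt = πh²/9 · 4
At h = 27: dV/dt = 324π cm³/s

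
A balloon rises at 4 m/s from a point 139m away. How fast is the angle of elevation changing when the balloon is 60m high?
0.024257 rad/s

tan(θ) = y/139
sec²(θ) · dθ/dt = (1/139) · dy/dt
dθ/dt = cos²(θ)/139 · 4 = 139/(139² + 60²) · 4
dθ/dt = 0.024257 rad/s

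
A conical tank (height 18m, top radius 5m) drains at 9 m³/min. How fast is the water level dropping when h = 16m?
729/(1600π) ≈ 0.145 m/min

r/h = 5/18, so r = (5/18)h
V = (1/3)πr²h = (1/3)π((5/18)h)²h = (25/972)πh³
dV/dh = (25/324)πh²
dh/dt = (dV/dt)/(dV/dh) = -9/((25/324)π·16²) = -729/(1600π) m/min
The level is dropping at 729/(1600π) ≈ 0.145 m/min.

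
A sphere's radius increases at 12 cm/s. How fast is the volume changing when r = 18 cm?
15552π cm³/s

V = (4/3)πr³
dV/dt = dV/dr · dr/dt = 4πr² · 12
At r = 18: dV/dt = 15552π cm³/s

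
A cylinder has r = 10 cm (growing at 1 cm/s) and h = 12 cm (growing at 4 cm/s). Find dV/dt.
640π cm³/s

V = πr²h
dV/dt = 2πrh·dr/dt + πr²·dh/dt
= 2π(10)(12)(1) + π(10)²(4)
= 640π cm³/s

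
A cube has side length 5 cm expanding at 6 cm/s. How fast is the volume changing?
450 cm³/s

V = s³
dV/dt = 3s² · ds/dt = 3·5²·6 = 450 cm³/s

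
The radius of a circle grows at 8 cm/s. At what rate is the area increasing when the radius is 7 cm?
112π cm²/s

A = πr²
dA/dt = 2πr · dr/dt = 2π(7)(8) = 112π cm²/s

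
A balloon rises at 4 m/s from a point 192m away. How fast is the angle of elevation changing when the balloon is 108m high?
0.015826 rad/s

tan(θ) = y/192
sec²(θ) · dθ/dt = (1/192) · dy/dt
dθ/dt = cos²(θ)/192 · 4 = 192/(192² + 108²) · 4
dθ/dt = 0.015826 rad/s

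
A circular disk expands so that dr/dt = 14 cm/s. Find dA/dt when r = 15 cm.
420π cm²/s

A = πr²
dA/dt = 2πr · dr/dt = 2π(15)(14) = 420π cm²/s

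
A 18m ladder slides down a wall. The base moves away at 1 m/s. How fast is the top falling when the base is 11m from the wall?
11√203/203 ≈ 0.772 m/s

x² + y² = 18²
2x·dx/dt + 2y·dy/dt = 0
dy/dt = -x/y · dx/dt = -11/√203 · 1 = -11√203/203 m/s
The top is descending at 11√203/203 ≈ 0.772 m/s.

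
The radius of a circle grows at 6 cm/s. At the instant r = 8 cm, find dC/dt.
12π cm/s

C = 2πr
dC/dt = 2π · dr/dt = 2π · 6 = 12π cm/s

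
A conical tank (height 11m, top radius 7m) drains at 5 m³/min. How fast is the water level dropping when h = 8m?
605/(3136π) ≈ 0.06141 m/min

r/h = 7/11, so r = (7/11)h
V = (1/3)πr²h = (1/3)π((7/11)h)²h = (49/363)πh³
dV/dh = (49/121)πh²
dh/dt = (dV/dt)/(dV/dh) = -5/((49/121)π·8²) = -605/(3136π) m/min
The level is dropping at 605/(3136π) ≈ 0.06141 m/min.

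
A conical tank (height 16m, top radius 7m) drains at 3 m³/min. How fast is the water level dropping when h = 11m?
768/(5929π) ≈ 0.04123 m/min

r/h = 7/16, so r = (7/16)h
V = (1/3)πr²h = (1/3)π((7/16)h)²h = (49/768)πh³
dV/dh = (49/256)πh²
dh/dt = (dV/dt)/(dV/dh) = -3/((49/256)π·11²) = -768/(5929π) m/min
The level is dropping at 768/(5929π) ≈ 0.04123 m/min.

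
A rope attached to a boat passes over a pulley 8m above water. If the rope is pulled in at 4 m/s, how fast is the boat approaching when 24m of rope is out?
3√2 ≈ 4.243 m/s

rope² = x² + 8²
x = √(24² - 8²) = 16√2
dx/dt = (rope/x) · d(rope)/dt = (24/(16√2)) · (-4) = -3√2 m/s
The boat approaches at 3√2 ≈ 4.243 m/s.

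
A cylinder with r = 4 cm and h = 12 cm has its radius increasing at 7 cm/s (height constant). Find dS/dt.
280π cm²/s

S = 2πrh + 2πr² (lateral + bases)
dS/dt = (2πh + 4πr)·dr/dt = (2π·12 + 4π·4)·7
= 280π cm²/s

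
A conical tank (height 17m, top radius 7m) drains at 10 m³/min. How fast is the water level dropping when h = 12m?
1445/(3528π) ≈ 0.1304 m/min

r/h = 7/17, so r = (7/17)h
V = (1/3)πr²h = (1/3)π((7/17)h)²h = (49/867)πh³
dV/dh = (49/289)πh²
dh/dt = (dV/dt)/(dV/dh) = -10/((49/289)π·12²) = -1445/(3528π) m/min
The level is dropping at 1445/(3528π) ≈ 0.1304 m/min.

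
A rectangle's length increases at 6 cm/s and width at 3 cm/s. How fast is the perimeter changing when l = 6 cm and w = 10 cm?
18 cm/s

P = 2(l + w)
dP/dt = 2(dl/dt + dw/dt) = 2(6 + 3) = 18 cm/s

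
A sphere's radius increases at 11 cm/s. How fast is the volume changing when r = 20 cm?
17600π cm³/s

V = (4/3)πr³
dV/dt = dV/dr · dr/dt = 4πr² · 11
At r = 20: dV/dt = 17600π cm³/s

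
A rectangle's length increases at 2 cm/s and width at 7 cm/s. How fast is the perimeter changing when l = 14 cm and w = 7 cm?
18 cm/s

P = 2(l + w)
dP/dt = 2(dl/dt + dw/dt) = 2(2 + 7) = 18 cm/s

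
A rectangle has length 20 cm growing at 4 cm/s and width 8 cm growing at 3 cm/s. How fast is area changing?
92 cm²/s

A = lw
dA/dt = w·dl/dt + l·dw/dt = 8·4 + 20·3 = 92 cm²/s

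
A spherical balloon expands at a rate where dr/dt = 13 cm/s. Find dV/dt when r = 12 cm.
7488π cm³/s

V = (4/3)πr³
dV/dt = dV/dr · dr/dt = 4πr² · 13
At r = 12: dV/dt = 7488π cm³/s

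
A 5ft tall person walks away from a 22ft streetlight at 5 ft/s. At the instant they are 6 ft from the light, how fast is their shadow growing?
25/17 ft/s

By similar triangles: 22/(x+s) = 5/s
Solving: s = 5x/17
ds/dt = 5/17 · dx/dt = 5/17 · 5 = 25/17 ft/s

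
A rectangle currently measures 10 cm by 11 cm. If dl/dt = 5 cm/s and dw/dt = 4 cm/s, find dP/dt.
18 cm/s

P = 2(l + w)
dP/dt = 2(dl/dt + dw/dt) = 2(5 + 4) = 18 cm/s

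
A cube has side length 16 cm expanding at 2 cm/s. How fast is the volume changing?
1536 cm³/s

V = s³
dV/dt = 3s² · ds/dt = 3·16²·2 = 1536 cm³/s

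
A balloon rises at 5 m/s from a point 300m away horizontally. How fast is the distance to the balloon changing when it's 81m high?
135√10729/10729 ≈ 1.303 m/s

z² = 300² + y²
z = √(300² + 81²) = 3√10729
dz/dt = y/z · dy/dt = 81/(3√10729) · 5 = 135√10729/10729 ≈ 1.303 m/s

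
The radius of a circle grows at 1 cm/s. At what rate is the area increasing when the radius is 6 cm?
12π cm²/s

A = πr²
dA/dt = 2πr · dr/dt = 2π(6)(1) = 12π cm²/s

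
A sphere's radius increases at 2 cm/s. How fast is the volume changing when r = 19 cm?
2888π cm³/s

V = (4/3)πr³
dV/dt = dV/dr · dr/dt = 4πr² · 2
At r = 19: dV/dt = 2888π cm³/s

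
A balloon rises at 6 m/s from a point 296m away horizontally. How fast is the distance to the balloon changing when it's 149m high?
894√109817/109817 ≈ 2.698 m/s

z² = 296² + y²
z = √(296² + 149²) = √109817
dz/dt = y/z · dy/dt = 149/√109817 · 6 = 894√109817/109817 ≈ 2.698 m/s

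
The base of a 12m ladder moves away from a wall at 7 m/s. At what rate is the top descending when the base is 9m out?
3√7 ≈ 7.937 m/s

x² + y² = 12²
2x·dx/dt + 2y·dy/dt = 0
dy/dt = -x/y · dx/dt = -9/(3√7) · 7 = -3√7 m/s
The top is descending at 3√7 ≈ 7.937 m/s.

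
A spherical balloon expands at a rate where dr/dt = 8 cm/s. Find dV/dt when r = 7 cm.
1568π cm³/s

V = (4/3)πr³
dV/dt = dV/dr · dr/dt = 4πr² · 8
At r = 7: dV/dt = 1568π cm³/s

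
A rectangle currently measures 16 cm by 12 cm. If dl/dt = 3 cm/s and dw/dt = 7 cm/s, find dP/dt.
20 cm/s

P = 2(l + w)
dP/dt = 2(dl/dt + dw/dt) = 2(3 + 7) = 20 cm/s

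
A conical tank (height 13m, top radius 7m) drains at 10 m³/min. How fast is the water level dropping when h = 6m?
845/(882π) ≈ 0.305 m/min

r/h = 7/13, so r = (7/13)h
V = (1/3)πr²h = (1/3)π((7/13)h)²h = (49/507)πh³
dV/dh = (49/169)πh²
dh/dt = (dV/dt)/(dV/dh) = -10/((49/169)π·6²) = -845/(882π) m/min
The level is dropping at 845/(882π) ≈ 0.305 m/min.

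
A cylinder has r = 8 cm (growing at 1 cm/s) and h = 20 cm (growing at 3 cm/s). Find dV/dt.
512π cm³/s

V = πr²h
dV/dt = 2πrh·dr/dt + πr²·dh/dt
= 2π(8)(20)(1) + π(8)²(3)
= 512π cm³/s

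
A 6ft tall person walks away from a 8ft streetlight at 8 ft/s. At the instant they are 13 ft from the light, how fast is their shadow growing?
24 ft/s

By similar triangles: 8/(x+s) = 6/s
Solving: s = 6x/2
ds/dt = 6/2 · dx/dt = 3 · 8 = 24 ft/s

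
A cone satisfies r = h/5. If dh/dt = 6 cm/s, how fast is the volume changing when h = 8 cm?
384π/25 cm³/s

V = (1/3)π(h/5)²h = πh³/75
dV/dt = πh²/25 · 6
At h = 8: dV/dt = 384π/25 cm³/s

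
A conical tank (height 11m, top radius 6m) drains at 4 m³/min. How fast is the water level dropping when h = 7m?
121/(441π) ≈ 0.08734 m/min

r/h = 6/11, so r = (6/11)h
V = (1/3)πr²h = (1/3)π((6/11)h)²h = (12/121)πh³
dV/dh = (36/121)πh²
dh/dt = (dV/dt)/(dV/dh) = -4/((36/121)π·7²) = -121/(441π) m/min
The level is dropping at 121/(441π) ≈ 0.08734 m/min.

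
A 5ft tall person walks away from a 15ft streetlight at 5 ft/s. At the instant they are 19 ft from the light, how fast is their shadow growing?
5/2 ft/s

By similar triangles: 15/(x+s) = 5/s
Solving: s = 5x/10
ds/dt = 5/10 · dx/dt = 1/2 · 5 = 5/2 ft/s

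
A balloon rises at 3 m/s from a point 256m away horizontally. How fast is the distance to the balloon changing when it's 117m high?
351√3169/15845 ≈ 1.247 m/s

z² = 256² + y²
z = √(256² + 117²) = 5√3169
dz/dt = y/z · dy/dt = 117/(5√3169) · 3 = 351√3169/15845 ≈ 1.247 m/s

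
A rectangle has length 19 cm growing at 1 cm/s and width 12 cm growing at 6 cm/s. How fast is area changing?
126 cm²/s

A = lw
dA/dt = w·dl/dt + l·dw/dt = 12·1 + 19·6 = 126 cm²/s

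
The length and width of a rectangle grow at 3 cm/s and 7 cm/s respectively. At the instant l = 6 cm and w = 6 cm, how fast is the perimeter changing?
20 cm/s

P = 2(l + w)
dP/dt = 2(dl/dt + dw/dt) = 2(3 + 7) = 20 cm/s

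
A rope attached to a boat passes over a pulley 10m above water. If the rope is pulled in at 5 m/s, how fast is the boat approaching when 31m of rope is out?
155√861/861 ≈ 5.282 m/s

rope² = x² + 10²
x = √(31² - 10²) = √861
dx/dt = (rope/x) · d(rope)/dt = (31/√861) · (-5) = -155√861/861 m/s
The boat approaches at 155√861/861 ≈ 5.282 m/s.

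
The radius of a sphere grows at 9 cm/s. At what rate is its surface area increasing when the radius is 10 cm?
720π cm²/s

S = 4πr²
dS/dt = dS/dr · dr/dt = 8πr · 9
At r = 10: dS/dt = 720π cm²/s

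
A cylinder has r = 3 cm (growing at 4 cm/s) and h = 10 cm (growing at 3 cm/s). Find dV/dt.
267π cm³/s

V = πr²h
dV/dt = 2πrh·dr/dt + πr²·dh/dt
= 2π(3)(10)(4) + π(3)²(3)
= 267π cm³/s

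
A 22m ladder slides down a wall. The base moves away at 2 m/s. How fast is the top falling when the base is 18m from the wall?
9√10/10 ≈ 2.846 m/s

x² + y² = 22²
2x·dx/dt + 2y·dy/dt = 0
dy/dt = -x/y · dx/dt = -18/(4√10) · 2 = -9√10/10 m/s
The top is descending at 9√10/10 ≈ 2.846 m/s.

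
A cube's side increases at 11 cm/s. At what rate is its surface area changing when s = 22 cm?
2904 cm²/s

A = 6s²
dA/dt = 12s · ds/dt = 12·22·11 = 2904 cm²/s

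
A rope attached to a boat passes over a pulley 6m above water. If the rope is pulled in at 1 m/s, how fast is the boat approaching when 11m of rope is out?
11√85/85 ≈ 1.193 m/s

rope² = x² + 6²
x = √(11² - 6²) = √85
dx/dt = (rope/x) · d(rope)/dt = (11/√85) · (-1) = -11√85/85 m/s
The boat approaches at 11√85/85 ≈ 1.193 m/s.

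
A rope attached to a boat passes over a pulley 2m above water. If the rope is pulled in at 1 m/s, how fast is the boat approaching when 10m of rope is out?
5√6/12 ≈ 1.021 m/s

rope² = x² + 2²
x = √(10² - 2²) = 4√6
dx/dt = (rope/x) · d(rope)/dt = (10/(4√6)) · (-1) = -5√6/12 m/s
The boat approaches at 5√6/12 ≈ 1.021 m/s.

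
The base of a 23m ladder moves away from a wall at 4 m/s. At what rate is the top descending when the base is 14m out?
56√37/111 ≈ 3.069 m/s

x² + y² = 23²
2x·dx/dt + 2y·dy/dt = 0
dy/dt = -x/y · dx/dt = -14/(3√37) · 4 = -56√37/111 m/s
The top is descending at 56√37/111 ≈ 3.069 m/s.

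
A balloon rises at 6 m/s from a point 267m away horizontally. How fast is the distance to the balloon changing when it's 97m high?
291√80698/40349 ≈ 2.049 m/s

z² = 267² + y²
z = √(267² + 97²) = √80698
dz/dt = y/z · dy/dt = 97/√80698 · 6 = 291√80698/40349 ≈ 2.049 m/s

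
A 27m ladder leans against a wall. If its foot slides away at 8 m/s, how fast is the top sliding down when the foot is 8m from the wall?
64√665/665 ≈ 2.482 m/s

x² + y² = 27²
2x·dx/dt + 2y·dy/dt = 0
dy/dt = -x/y · dx/dt = -8/√665 · 8 = -64√665/665 m/s
The top is descending at 64√665/665 ≈ 2.482 m/s.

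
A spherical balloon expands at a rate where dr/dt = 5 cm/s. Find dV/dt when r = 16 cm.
5120π cm³/s

V = (4/3)πr³
dV/dt = dV/dr · dr/dt = 4πr² · 5
At r = 16: dV/dt = 5120π cm³/s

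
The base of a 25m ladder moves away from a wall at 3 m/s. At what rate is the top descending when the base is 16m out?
16√41/41 ≈ 2.499 m/s

x² + y² = 25²
2x·dx/dt + 2y·dy/dt = 0
dy/dt = -x/y · dx/dt = -16/(3√41) · 3 = -16√41/41 m/s
The top is descending at 16√41/41 ≈ 2.499 m/s.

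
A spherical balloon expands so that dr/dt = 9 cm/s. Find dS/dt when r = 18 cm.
1296π cm²/s

S = 4πr²
dS/dt = dS/dr · dr/dt = 8πr · 9
At r = 18: dS/dt = 1296π cm²/s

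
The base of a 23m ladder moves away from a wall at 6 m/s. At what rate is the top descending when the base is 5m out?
5√14/14 ≈ 1.336 m/s

x² + y² = 23²
2x·dx/dt + 2y·dy/dt = 0
dy/dt = -x/y · dx/dt = -5/(6√14) · 6 = -5√14/14 m/s
The top is descending at 5√14/14 ≈ 1.336 m/s.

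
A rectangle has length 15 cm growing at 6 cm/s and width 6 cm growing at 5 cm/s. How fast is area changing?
111 cm²/s

A = lw
dA/dt = w·dl/dt + l·dw/dt = 6·6 + 15·5 = 111 cm²/s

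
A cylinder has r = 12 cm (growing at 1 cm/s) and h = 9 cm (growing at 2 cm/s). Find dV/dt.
504π cm³/s

V = πr²h
dV/dt = 2πrh·dr/dt + πr²·dh/dt
= 2π(12)(9)(1) + π(12)²(2)
= 504π cm³/s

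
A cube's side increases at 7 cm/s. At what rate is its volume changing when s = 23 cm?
11109 cm³/s

V = s³
dV/dt = 3s² · ds/dt = 3·23²·7 = 11109 cm³/s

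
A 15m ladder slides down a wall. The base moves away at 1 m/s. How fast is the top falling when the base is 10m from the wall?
2√5/5 ≈ 0.8944 m/s

x² + y² = 15²
2x·dx/dt + 2y·dy/dt = 0
dy/dt = -x/y · dx/dt = -10/(5√5) · 1 = -2√5/5 m/s
The top is descending at 2√5/5 ≈ 0.8944 m/s.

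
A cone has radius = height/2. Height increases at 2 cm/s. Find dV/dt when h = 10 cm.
50π cm³/s

V = (1/3)π(h/2)²h = πh³/12
dV/dt = πh²/4 · 2
At h = 10: dV/dt = 50π cm³/s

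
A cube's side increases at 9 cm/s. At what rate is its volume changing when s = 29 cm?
22707 cm³/s

V = s³
dV/dt = 3s² · ds/dt = 3·29²·9 = 22707 cm³/s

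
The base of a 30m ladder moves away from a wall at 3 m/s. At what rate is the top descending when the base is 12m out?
2√21/7 ≈ 1.309 m/s

x² + y² = 30²
2x·dx/dt + 2y·dy/dt = 0
dy/dt = -x/y · dx/dt = -12/(6√21) · 3 = -2√21/7 m/s
The top is descending at 2√21/7 ≈ 1.309 m/s.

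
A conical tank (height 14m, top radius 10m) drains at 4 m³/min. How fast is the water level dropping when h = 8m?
49/(400π) ≈ 0.03899 m/min

r/h = 10/14, so r = (5/7)h
V = (1/3)πr²h = (1/3)π((5/7)h)²h = (25/147)πh³
dV/dh = (25/49)πh²
dh/dt = (dV/dt)/(dV/dh) = -4/((25/49)π·8²) = -49/(400π) m/min
The level is dropping at 49/(400π) ≈ 0.03899 m/min.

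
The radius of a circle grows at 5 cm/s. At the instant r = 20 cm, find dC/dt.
10π cm/s

C = 2πr
dC/dt = 2π · dr/dt = 2π · 5 = 10π cm/s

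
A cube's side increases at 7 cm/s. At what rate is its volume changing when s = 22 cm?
10164 cm³/s

V = s³
dV/dt = 3s² · ds/dt = 3·22²·7 = 10164 cm³/s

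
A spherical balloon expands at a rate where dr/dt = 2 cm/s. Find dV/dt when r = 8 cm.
512π cm³/s

V = (4/3)πr³
dV/dt = dV/dr · dr/dt = 4πr² · 2
At r = 8: dV/dt = 512π cm³/s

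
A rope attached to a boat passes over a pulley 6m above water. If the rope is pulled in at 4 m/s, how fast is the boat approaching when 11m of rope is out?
44√85/85 ≈ 4.772 m/s

rope² = x² + 6²
x = √(11² - 6²) = √85
dx/dt = (rope/x) · d(rope)/dt = (11/√85) · (-4) = -44√85/85 m/s
The boat approaches at 44√85/85 ≈ 4.772 m/s.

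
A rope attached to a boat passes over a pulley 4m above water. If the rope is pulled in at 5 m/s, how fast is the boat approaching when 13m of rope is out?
65√17/51 ≈ 5.255 m/s

rope² = x² + 4²
x = √(13² - 4²) = 3√17
dx/dt = (rope/x) · d(rope)/dt = (13/(3√17)) · (-5) = -65√17/51 m/s
The boat approaches at 65√17/51 ≈ 5.255 m/s.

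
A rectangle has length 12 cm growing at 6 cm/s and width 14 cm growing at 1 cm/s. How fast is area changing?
96 cm²/s

A = lw
dA/dt = w·dl/dt + l·dw/dt = 14·6 + 12·1 = 96 cm²/s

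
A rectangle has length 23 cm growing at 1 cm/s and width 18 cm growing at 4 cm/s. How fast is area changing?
110 cm²/s

A = lw
dA/dt = w·dl/dt + l·dw/dt = 18·1 + 23·4 = 110 cm²/s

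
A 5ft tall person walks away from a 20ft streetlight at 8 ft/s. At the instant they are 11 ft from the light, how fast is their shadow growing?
8/3 ft/s

By similar triangles: 20/(x+s) = 5/s
Solving: s = 5x/15
ds/dt = 5/15 · dx/dt = 1/3 · 8 = 8/3 ft/s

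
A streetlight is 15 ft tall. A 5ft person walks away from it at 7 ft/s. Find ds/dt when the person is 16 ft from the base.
7/2 ft/s

By similar triangles: 15/(x+s) = 5/s
Solving: s = 5x/10
ds/dt = 5/10 · dx/dt = 1/2 · 7 = 7/2 ft/s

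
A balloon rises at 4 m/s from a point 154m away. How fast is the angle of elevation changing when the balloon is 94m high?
0.018924 rad/s

tan(θ) = y/154
sec²(θ) · dθ/dt = (1/154) · dy/dt
dθ/dt = cos²(θ)/154 · 4 = 154/(154² + 94²) · 4
dθ/dt = 0.018924 rad/s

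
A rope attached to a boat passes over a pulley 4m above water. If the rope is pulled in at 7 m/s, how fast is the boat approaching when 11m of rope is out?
11√105/15 ≈ 7.514 m/s

rope² = x² + 4²
x = √(11² - 4²) = √105
dx/dt = (rope/x) · d(rope)/dt = (11/√105) · (-7) = -11√105/15 m/s
The boat approaches at 11√105/15 ≈ 7.514 m/s.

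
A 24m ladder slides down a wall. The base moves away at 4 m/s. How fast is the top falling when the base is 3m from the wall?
4√7/21 ≈ 0.504 m/s

x² + y² = 24²
2x·dx/dt + 2y·dy/dt = 0
dy/dt = -x/y · dx/dt = -3/(9√7) · 4 = -4√7/21 m/s
The top is descending at 4√7/21 ≈ 0.504 m/s.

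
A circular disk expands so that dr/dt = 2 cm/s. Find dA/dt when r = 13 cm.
52π cm²/s

A = πr²
dA/dt = 2πr · dr/dt = 2π(13)(2) = 52π cm²/s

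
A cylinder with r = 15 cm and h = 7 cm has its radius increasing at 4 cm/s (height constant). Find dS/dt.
296π cm²/s

S = 2πrh + 2πr² (lateral + bases)
dS/dt = (2πh + 4πr)·dr/dt = (2π·7 + 4π·15)·4
= 296π cm²/s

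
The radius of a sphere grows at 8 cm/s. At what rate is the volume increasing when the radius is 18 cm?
10368π cm³/s

V = (4/3)πr³
dV/dt = dV/dr · dr/dt = 4πr² · 8
At r = 18: dV/dt = 10368π cm³/s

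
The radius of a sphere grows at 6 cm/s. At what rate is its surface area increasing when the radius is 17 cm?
816π cm²/s

S = 4πr²
dS/dt = dS/dr · dr/dt = 8πr · 6
At r = 17: dS/dt = 816π cm²/s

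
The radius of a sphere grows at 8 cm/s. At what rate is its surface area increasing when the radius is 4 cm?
256π cm²/s

S = 4πr²
dS/dt = dS/dr · dr/dt = 8πr · 8
At r = 4: dS/dt = 256π cm²/s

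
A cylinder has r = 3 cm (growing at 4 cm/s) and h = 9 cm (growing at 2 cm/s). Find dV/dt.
234π cm³/s

V = πr²h
dV/dt = 2πrh·dr/dt + πr²·dh/dt
= 2π(3)(9)(4) + π(3)²(2)
= 234π cm³/s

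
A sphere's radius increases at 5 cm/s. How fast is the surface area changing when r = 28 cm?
1120π cm²/s

S = 4πr²
dS/dt = dS/dr · dr/dt = 8πr · 5
At r = 28: dS/dt = 1120π cm²/s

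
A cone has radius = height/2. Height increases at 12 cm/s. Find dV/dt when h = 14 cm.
588π cm³/s

V = (1/3)π(h/2)²h = πh³/12
dV/dt = πh²/4 · 12
At h = 14: dV/dt = 588π cm³/s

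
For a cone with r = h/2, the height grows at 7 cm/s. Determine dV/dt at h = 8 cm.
112π cm³/s

V = (1/3)π(h/2)²h = πh³/12
dV/dt = πh²/4 · 7
At h = 8: dV/dt = 112π cm³/s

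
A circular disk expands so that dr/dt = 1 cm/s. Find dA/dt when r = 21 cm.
42π cm²/s

A = πr²
dA/dt = 2πr · dr/dt = 2π(21)(1) = 42π cm²/s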